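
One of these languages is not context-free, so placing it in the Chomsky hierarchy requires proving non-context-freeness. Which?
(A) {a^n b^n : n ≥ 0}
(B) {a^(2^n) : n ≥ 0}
(B) {a^(2^n) : n ≥ 0}

(B) {a^(2^n) : n ≥ 0} requires the CFL pumping lemma.

- {a^n b^n : n ≥ 0} is context-free (but not regular)
  • Can be shown non-regular with the regular pumping lemma
  • After pumping, the number of a's and b's become unequal

- {a^(2^n) : n ≥ 0} is NOT context-free
  • Requires the CFL pumping lemma to prove
  • Gaps between powers of 2 grow exponentially

The CFL pumping lemma is "stronger" in that it can prove non-membership
in the larger class of context-free languages.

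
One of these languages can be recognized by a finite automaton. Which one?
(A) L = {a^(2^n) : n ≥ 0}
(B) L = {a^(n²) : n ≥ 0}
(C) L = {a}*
(C) {a}*

(C) L = {a}* is regular.

This can be recognized by a finite automaton (DFA/NFA).
Regular expressions like {a}* define regular languages.

The other choices are not regular:
- {a^(n²) : n ≥ 0}: After pumping, length is no longer a perfect square
- {a^(2^n) : n ≥ 0}: After pumping, length is no longer a power of 2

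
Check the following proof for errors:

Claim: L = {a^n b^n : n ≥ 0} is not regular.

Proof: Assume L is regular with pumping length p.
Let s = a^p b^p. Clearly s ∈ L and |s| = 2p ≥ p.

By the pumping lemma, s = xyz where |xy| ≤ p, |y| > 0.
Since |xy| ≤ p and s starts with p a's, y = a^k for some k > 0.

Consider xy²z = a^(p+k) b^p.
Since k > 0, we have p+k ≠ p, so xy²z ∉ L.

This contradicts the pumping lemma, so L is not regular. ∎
The proof is correct.

This proof is valid because:
1. The string s = a^p b^p is correctly in L
2. The decomposition analysis is correct: y must consist only of a's
3. The contradiction is valid: pumping increases a's but not b's
4. The conclusion follows logically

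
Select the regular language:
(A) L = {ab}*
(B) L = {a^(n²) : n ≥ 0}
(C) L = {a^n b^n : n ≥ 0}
(A) {ab}*

(A) L = {ab}* is regular.

This can be recognized by a finite automaton (DFA/NFA).
Regular expressions like {ab}* define regular languages.

The other choices are not regular:
- {a^n b^n : n ≥ 0}: After pumping, the number of a's and b's become unequal
- {a^(n²) : n ≥ 0}: After pumping, length is no longer a perfect square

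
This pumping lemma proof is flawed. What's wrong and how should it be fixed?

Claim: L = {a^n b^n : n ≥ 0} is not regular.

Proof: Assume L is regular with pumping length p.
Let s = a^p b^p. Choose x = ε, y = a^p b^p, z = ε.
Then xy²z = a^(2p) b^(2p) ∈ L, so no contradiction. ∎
Error: The decomposition violates |xy| ≤ p. With y = a^p b^p, |xy| = |y| = 2p > p. (The proof also miscomputes xy²z, which would be a^p b^p a^p b^p rather than a^(2p) b^(2p), and it wrongly treats one harmless decomposition as settling the matter — the prover does not get to choose the decomposition.)

Correction: The pumping lemma requires |xy| ≤ p, and the argument must handle every decomposition satisfying |xy| ≤ p, |y| ≥ 1. Since s starts with p a's, any such y consists only of a's, say y = a^k with k ≥ 1. Then xy²z = a^(p+k) b^p has unequal numbers of a's and b's, so xy²z ∉ L — the required contradiction.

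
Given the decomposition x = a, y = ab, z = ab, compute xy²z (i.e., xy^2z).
aababab

Given x = 'a', y = 'ab', z = 'ab' and i = 2:

xy^2z = x + y·y·...·y (2 times) + z
       = 'a' + 'ab'^2 + 'ab'
       = 'a' + 'abab' + 'ab'
       = 'aababab'

The pumped string is 'aababab' with length 7.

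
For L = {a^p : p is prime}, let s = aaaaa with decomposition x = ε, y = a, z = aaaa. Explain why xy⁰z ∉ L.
xy⁰z = aaaa ∉ L

Pumping with i = 0 replaces y = a by y⁰ = ε:
- Original: s = xyz = aaaaa; aaaaa has length 5, which is prime, so it is in L
- Pumped: xy⁰z = ε · ε · aaaa = aaaa
- aaaa has length 4 = 2 × 2, which is not prime, so it is not in L

The pumping lemma would require xy⁰z ∈ L, so this decomposition yields a contradiction.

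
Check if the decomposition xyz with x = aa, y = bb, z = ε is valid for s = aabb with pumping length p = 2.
Violated: |xy| ≤ p

The decomposition x = aa, y = bb, z = ε for s = aabb with p = 2
violates the constraint: |xy| ≤ p

|xy| = |aabb| = 4 > 2 = p. The decomposition puts too many characters in xy.

Pumping lemma constraints:
1. xyz = s (decomposition is valid)
2. |xy| ≤ p
3. |y| > 0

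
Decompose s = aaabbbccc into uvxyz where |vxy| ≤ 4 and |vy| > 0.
u='aa', v='a', x='bb', y='b', z='ccc'

For s = aaabbbccc with pumping length p = 4:

One valid decomposition:
- u = 'aa'
- v = 'a'
- x = 'bb'
- y = 'b'
- z = 'ccc'

Verification:
- uvxyz = 'aa' + 'a' + 'bb' + 'b' + 'ccc' = aaabbbccc ✓
- |vxy| = |'abbb'| = 4 ≤ 4 ✓
- |vy| = |'ab'| = 2 > 0 ✓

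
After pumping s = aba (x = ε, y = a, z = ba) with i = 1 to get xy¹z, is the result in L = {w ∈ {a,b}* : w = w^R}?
Yes

xy¹z = ε · a · ba = aba.
aba reversed is aba, the same string, so it is a palindrome and is in L.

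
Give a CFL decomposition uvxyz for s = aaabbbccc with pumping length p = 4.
u='aa', v='a', x='bb', y='b', z='ccc'

For s = aaabbbccc with pumping length p = 4:

One valid decomposition:
- u = 'aa'
- v = 'a'
- x = 'bb'
- y = 'b'
- z = 'ccc'

Verification:
- uvxyz = 'aa' + 'a' + 'bb' + 'b' + 'ccc' = aaabbbccc ✓
- |vxy| = |'abbb'| = 4 ≤ 4 ✓
- |vy| = |'ab'| = 2 > 0 ✓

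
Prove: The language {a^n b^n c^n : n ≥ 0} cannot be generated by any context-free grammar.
Assume for contradiction that L is context-free, and let p ≥ 1 be the pumping length given by the pumping lemma for CFLs.
Choose s = a^p b^p c^p. Then s ∈ L and |s| = 3p ≥ p.
By the CFL pumping lemma, s = uvxyz for some u, v, x, y, z with |vxy| ≤ p, |vy| ≥ 1, and uv^i xy^i z ∈ L for every i ≥ 0.

Because |vxy| ≤ p, the window vxy cannot contain both an a and a c: any substring of s containing both must include the entire block b^p plus at least one a and one c, so it has length ≥ p + 2 > p.
Hence at least one of the letters a, c does not occur in vy at all.

Take i = 0: the string uxz is obtained from s by deleting |vy| ≥ 1 symbols, so |uxz| = 3p − |vy| < 3p.
But the letter (a or c) that does not occur in vy still occurs exactly p times in uxz. Every string of L with exactly p copies of some letter is a^p b^p c^p, of length 3p. Since |uxz| < 3p, uxz ∉ L.

This contradicts the CFL pumping lemma, which requires uv^i xy^i z ∈ L for all i ≥ 0.
Hence L = {a^n b^n c^n : n ≥ 0} is not context-free. ∎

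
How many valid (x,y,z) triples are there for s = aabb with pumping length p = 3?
6

For s = 'aabb' with pumping length p = 3:

Constraints: |xy| ≤ 3, |y| > 0

Valid decompositions (|xy| ≤ p, |y| ≥ 1):
  • x='', y='a', z='abb'
  • x='a', y='a', z='bb'
  • x='', y='aa', z='bb'
  • x='aa', y='b', z='b'
  • x='a', y='ab', z='b'
  • x='', y='aab', z='b'

Total count: 6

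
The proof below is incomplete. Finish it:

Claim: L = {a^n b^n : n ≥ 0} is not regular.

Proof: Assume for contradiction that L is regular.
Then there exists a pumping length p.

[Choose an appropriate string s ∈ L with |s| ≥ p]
s = a^p b^p

This string is in L (has equal a's and b's) and has length 2p ≥ p.
Any decomposition xyz with |xy| ≤ p means y consists only of a's,
so pumping will unbalance the counts.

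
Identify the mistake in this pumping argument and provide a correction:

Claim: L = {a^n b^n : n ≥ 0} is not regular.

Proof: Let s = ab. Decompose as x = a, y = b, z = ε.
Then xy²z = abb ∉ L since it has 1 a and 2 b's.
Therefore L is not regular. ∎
Error: The string s = ab might be shorter than the pumping length p.

Correction: Choose s = a^p b^p to ensure |s| ≥ p. Also, the decomposition is wrong: with |xy| ≤ p, y cannot include b's when s starts with p a's.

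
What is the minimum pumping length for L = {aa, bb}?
p = 3

For a finite language L, the pumping lemma holds vacuously if p > max|s| for s ∈ L.

The longest string in L = {aa, bb} has length 2.
If p = 3, then no string s ∈ L has |s| ≥ p, so the condition is vacuously true.

The minimum pumping length is p = 3.

Why no smaller p works: for any p ≤ 2, the longest string s ∈ L has |s| = 2 ≥ p, so it would
have to be pumpable; but pumping up (i = 2, 3, ...) produces ever longer strings, which cannot all lie in the
finite language L. So the pumping property fails for every p ≤ 2.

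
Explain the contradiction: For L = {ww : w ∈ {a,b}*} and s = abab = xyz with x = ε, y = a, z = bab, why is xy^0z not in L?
xy⁰z = bab ∉ L

Pumping with i = 0 replaces y = a by y⁰ = ε:
- Original: s = xyz = abab; abab splits into halves ab · ab, which are equal, so it is in L (w = ab)
- Pumped: xy⁰z = ε · ε · bab = bab
- bab has odd length 3, so it cannot be written as ww and is not in L

The pumping lemma would require xy⁰z ∈ L, so this decomposition yields a contradiction.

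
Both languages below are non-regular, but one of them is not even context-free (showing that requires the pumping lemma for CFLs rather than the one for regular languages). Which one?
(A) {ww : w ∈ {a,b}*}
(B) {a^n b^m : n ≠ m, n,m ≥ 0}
(A) {ww : w ∈ {a,b}*}

(A) {ww : w ∈ {a,b}*} requires the CFL pumping lemma.

- {a^n b^m : n ≠ m, n,m ≥ 0} is context-free (but not regular)
  • Can be shown non-regular with the regular pumping lemma
  • After pumping a's, we can make n = m

- {ww : w ∈ {a,b}*} is NOT context-free
  • Requires the CFL pumping lemma to prove
  • Even a PDA cannot compare two arbitrary halves symbol by symbol; CFL pumping on a^p b^p a^p b^p fails

The CFL pumping lemma is "stronger" in that it can prove non-membership
in the larger class of context-free languages.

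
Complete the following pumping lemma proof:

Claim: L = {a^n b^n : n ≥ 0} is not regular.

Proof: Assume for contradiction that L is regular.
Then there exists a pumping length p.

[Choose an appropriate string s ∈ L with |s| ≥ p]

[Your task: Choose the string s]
s = a^p b^p

This string is in L (has equal a's and b's) and has length 2p ≥ p.
Any decomposition xyz with |xy| ≤ p means y consists only of a's,
so pumping will unbalance the counts.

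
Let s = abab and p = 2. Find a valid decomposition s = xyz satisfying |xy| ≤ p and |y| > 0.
x = '', y = 'a', z = 'bab'

For s = abab and p = 2, one valid decomposition is:
- x = '' (length 0)
- y = 'a' (length 1)
- z = 'bab' (length 3)

Verification:
- xyz = '' + 'a' + 'bab' = abab ✓
- |xy| = 1 ≤ 2 ✓
- |y| = 1 > 0 ✓

All pumping lemma constraints are satisfied.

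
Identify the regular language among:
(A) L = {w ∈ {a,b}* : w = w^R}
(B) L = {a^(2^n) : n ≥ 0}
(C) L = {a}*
(C) {a}*

(C) L = {a}* is regular.

This can be recognized by a finite automaton (DFA/NFA).
Regular expressions like {a}* define regular languages.

The other choices are not regular:
- {w ∈ {a,b}* : w = w^R}: After pumping, the string is no longer symmetric
- {a^(2^n) : n ≥ 0}: After pumping, length is no longer a power of 2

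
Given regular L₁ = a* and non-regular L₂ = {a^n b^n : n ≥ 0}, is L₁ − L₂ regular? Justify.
Yes — L₁ − L₂ is regular.

The only string of a* that lies in {a^n b^n} is ε, so L₁ − L₂ = a* − {ε} = a⁺ = aa*, which is regular.

Note that the bare facts "L₁ regular, L₂ non-regular" do not settle the question by themselves: the closure of regular languages under ∪, ∩, complement and difference applies only when BOTH operands are regular. With a non-regular operand the result can come out regular or non-regular depending on the specific languages, so one has to work out L₁ − L₂ for this particular pair, as above.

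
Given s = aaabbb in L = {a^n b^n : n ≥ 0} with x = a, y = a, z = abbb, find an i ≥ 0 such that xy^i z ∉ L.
i = 0

xy⁰z = a · ε · abbb = aabbb; aabbb has 2 a's and 3 b's; 2 ≠ 3, so it is not in L.
(Other choices also work, e.g. i = 2, 3; only i = 1 is guaranteed to stay in L since xy¹z = s.)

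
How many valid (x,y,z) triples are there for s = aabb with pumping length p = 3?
6

For s = 'aabb' with pumping length p = 3:

Constraints: |xy| ≤ 3, |y| > 0

Valid decompositions (|xy| ≤ p, |y| ≥ 1):
  • x='', y='a', z='abb'
  • x='a', y='a', z='bb'
  • x='', y='aa', z='bb'
  • x='aa', y='b', z='b'
  • x='a', y='ab', z='b'
  • x='', y='aab', z='b'

Total count: 6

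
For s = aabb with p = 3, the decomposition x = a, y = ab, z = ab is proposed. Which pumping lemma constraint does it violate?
Violated: xyz = s

The decomposition x = a, y = ab, z = ab for s = aabb with p = 3
violates the constraint: xyz = s

xyz = 'a' + 'ab' + 'ab' = 'aabab' ≠ 'aabb' = s. The decomposition doesn't reconstruct s.

Pumping lemma constraints:
1. xyz = s (decomposition is valid)
2. |xy| ≤ p
3. |y| > 0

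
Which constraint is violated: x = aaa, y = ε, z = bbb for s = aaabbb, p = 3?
Violated: |y| > 0

The decomposition x = aaa, y = ε, z = bbb for s = aaabbb with p = 3
violates the constraint: |y| > 0

|y| = 0, but the pumping lemma requires |y| > 0 (y must be non-empty).

Pumping lemma constraints:
1. xyz = s (decomposition is valid)
2. |xy| ≤ p
3. |y| > 0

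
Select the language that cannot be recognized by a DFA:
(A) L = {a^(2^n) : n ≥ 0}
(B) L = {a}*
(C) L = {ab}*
(A) {a^(2^n) : n ≥ 0}

(A) L = {a^(2^n) : n ≥ 0} is NOT regular.

The pumping lemma can be used to prove this:
After pumping, length is no longer a power of 2

The other languages are regular because they can be recognized by finite automata.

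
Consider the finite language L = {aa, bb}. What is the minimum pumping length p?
p = 3

For a finite language L, the pumping lemma holds vacuously if p > max|s| for s ∈ L.

The longest string in L = {aa, bb} has length 2.
If p = 3, then no string s ∈ L has |s| ≥ p, so the condition is vacuously true.

The minimum pumping length is p = 3.

Why no smaller p works: for any p ≤ 2, the longest string s ∈ L has |s| = 2 ≥ p, so it would
have to be pumpable; but pumping up (i = 2, 3, ...) produces ever longer strings, which cannot all lie in the
finite language L. So the pumping property fails for every p ≤ 2.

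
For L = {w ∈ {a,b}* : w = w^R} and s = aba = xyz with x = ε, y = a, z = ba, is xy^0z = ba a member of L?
No

xy⁰z = ε · ε · ba = ba.
ba reversed is ab ≠ ba, so it is not a palindrome and is not in L.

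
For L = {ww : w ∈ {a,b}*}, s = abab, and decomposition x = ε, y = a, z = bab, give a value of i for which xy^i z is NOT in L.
i = 0

xy⁰z = ε · ε · bab = bab; bab has odd length 3, so it cannot be written as ww and is not in L.
(Other choices also work, e.g. i = 2, 3; only i = 1 is guaranteed to stay in L since xy¹z = s.)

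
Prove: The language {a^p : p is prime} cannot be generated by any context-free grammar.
Assume for contradiction that L is context-free, and let p ≥ 1 be the pumping length given by the pumping lemma for CFLs.
Choose a prime q with q ≥ p and let s = a^q. Then s ∈ L and |s| = q ≥ p.
By the CFL pumping lemma, s = uvxyz for some u, v, x, y, z with |vxy| ≤ p, |vy| ≥ 1, and uv^i xy^i z ∈ L for every i ≥ 0.
All symbols are a's, so only lengths matter: let k = |vy|, with 1 ≤ k ≤ p. Then |uv^i xy^i z| = q + (i − 1)k.

Take i = q + 1: the length is q + qk = q(k + 1).
Both factors satisfy q ≥ 2 and k + 1 ≥ 2, so q(k + 1) is composite and uv^(q+1) xy^(q+1) z ∉ L.

This contradicts the CFL pumping lemma, which requires uv^i xy^i z ∈ L for all i ≥ 0.
Hence L = {a^p : p is prime} is not context-free. ∎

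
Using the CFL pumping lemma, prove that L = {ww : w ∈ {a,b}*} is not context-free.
Assume for contradiction that L is context-free, and let p ≥ 1 be the pumping length given by the pumping lemma for CFLs.
Choose s = a^p b^p a^p b^p. Then s ∈ L (take w = a^p b^p) and |s| = 4p ≥ p.
By the CFL pumping lemma, s = uvxyz for some u, v, x, y, z with |vxy| ≤ p, |vy| ≥ 1, and uv^i xy^i z ∈ L for every i ≥ 0.

Write s as four blocks A₁ B₁ A₂ B₂ with A₁ = A₂ = a^p and B₁ = B₂ = b^p. Since |vxy| ≤ p, the window vxy lies inside at most two adjacent blocks. Take i = 0 and let t = uxz, so |t| = 4p − |vy| with 1 ≤ |vy| ≤ p. If |t| is odd, t ∉ L immediately, so assume |vy| is even (hence |vy| ≥ 2) and |t|/2 = 2p − |vy|/2, which satisfies p ≤ |t|/2 ≤ 2p − 1.

Case 1 (vxy inside A₁B₁): t = a^(p−j) b^(p−l) a^p b^p with j + l = |vy|. The second half of t has length < 2p, so it is a suffix of the trailing a^p b^p and ends in b; the first half is a^(p−j) b^(p−l) a^((j+l)/2), which ends in a because (j+l)/2 ≥ 1. The halves differ, so t ∉ L.

Case 2 (vxy inside B₁A₂, straddling the middle): t = a^p b^(p−j) a^(p−l) b^p with j + l = |vy|. If t = ww, then w is a prefix of t of length ≥ p, so w begins with a^p; and w is a suffix of t of length ≥ p, so w ends with b^p. That forces |w| ≥ 2p, contradicting |w| = |t|/2 ≤ 2p − 1. So t ∉ L.

Case 3 (vxy inside A₂B₂): t = a^p b^p a^(p−j) b^(p−l) with j + l = |vy|. The first half of t is a prefix of a^p b^p, so it begins with a; the second half is b^((j+l)/2) a^(p−j) b^(p−l), which begins with b. The halves differ, so t ∉ L.

In every case uv⁰xy⁰z = uxz ∉ L.

This contradicts the CFL pumping lemma, which requires uv^i xy^i z ∈ L for all i ≥ 0.
Hence L = {ww : w ∈ {a,b}*} is not context-free. ∎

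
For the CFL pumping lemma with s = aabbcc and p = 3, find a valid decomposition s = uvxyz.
u='aa', v='b', x='b', y='c', z='c'

For s = aabbcc with pumping length p = 3:

One valid decomposition:
- u = 'aa'
- v = 'b'
- x = 'b'
- y = 'c'
- z = 'c'

Verification:
- uvxyz = 'aa' + 'b' + 'b' + 'c' + 'c' = aabbcc ✓
- |vxy| = |'bbc'| = 3 ≤ 3 ✓
- |vy| = |'bc'| = 2 > 0 ✓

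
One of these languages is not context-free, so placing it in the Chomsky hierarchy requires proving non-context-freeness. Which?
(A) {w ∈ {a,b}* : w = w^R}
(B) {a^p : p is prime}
(B) {a^p : p is prime}

(B) {a^p : p is prime} requires the CFL pumping lemma.

- {w ∈ {a,b}* : w = w^R} is context-free (but not regular)
  • Can be shown non-regular with the regular pumping lemma
  • After pumping, the string is no longer symmetric

- {a^p : p is prime} is NOT context-free
  • Requires the CFL pumping lemma to prove
  • The CFL pumping lemma also fails because prime gaps are unbounded

The CFL pumping lemma is "stronger" in that it can prove non-membership
in the larger class of context-free languages.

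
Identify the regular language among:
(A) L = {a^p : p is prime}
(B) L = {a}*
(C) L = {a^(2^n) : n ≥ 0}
(B) {a}*

(B) L = {a}* is regular.

This can be recognized by a finite automaton (DFA/NFA).
Regular expressions like {a}* define regular languages.

The other choices are not regular:
- {a^(2^n) : n ≥ 0}: After pumping, length is no longer a power of 2
- {a^p : p is prime}: After pumping, the length becomes composite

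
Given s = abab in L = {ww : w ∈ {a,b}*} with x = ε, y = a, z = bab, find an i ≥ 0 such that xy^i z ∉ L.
i = 3

xy³z = ε · aaa · bab = aaabab; aaabab has length 6; its halves are aaa and bab, which differ, so it is not in L.
(Other choices also work, e.g. i = 0, 2; only i = 1 is guaranteed to stay in L since xy¹z = s.)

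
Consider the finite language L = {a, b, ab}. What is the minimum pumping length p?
p = 3

For a finite language L, the pumping lemma holds vacuously if p > max|s| for s ∈ L.

The longest string in L = {a, b, ab} has length 2.
If p = 3, then no string s ∈ L has |s| ≥ p, so the condition is vacuously true.

The minimum pumping length is p = 3.

Why no smaller p works: for any p ≤ 2, the longest string s ∈ L has |s| = 2 ≥ p, so it would
have to be pumpable; but pumping up (i = 2, 3, ...) produces ever longer strings, which cannot all lie in the
finite language L. So the pumping property fails for every p ≤ 2.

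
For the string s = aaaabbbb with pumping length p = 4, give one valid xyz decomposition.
x = 'a', y = 'aaa', z = 'bbbb'

For s = aaaabbbb and p = 4, one valid decomposition is:
- x = 'a' (length 1)
- y = 'aaa' (length 3)
- z = 'bbbb' (length 4)

Verification:
- xyz = 'a' + 'aaa' + 'bbbb' = aaaabbbb ✓
- |xy| = 4 ≤ 4 ✓
- |y| = 3 > 0 ✓

All pumping lemma constraints are satisfied.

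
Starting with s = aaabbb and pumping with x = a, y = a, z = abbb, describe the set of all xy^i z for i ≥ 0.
{xy^i z : i ≥ 0} = {a^(2+i) b^3 : i ≥ 0} = {aabbb, aaabbb, aaaabbb, ...}

With x = a, y = a, z = abbb: Starting with aaabbb and pumping the second 'a', we get strings with 2+i a's followed by 3 b's for i = 0, 1, 2, ...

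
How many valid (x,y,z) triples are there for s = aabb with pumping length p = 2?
3

For s = 'aabb' with pumping length p = 2:

Constraints: |xy| ≤ 2, |y| > 0

Valid decompositions (|xy| ≤ p, |y| ≥ 1):
  • x='', y='a', z='abb'
  • x='a', y='a', z='bb'
  • x='', y='aa', z='bb'

Total count: 3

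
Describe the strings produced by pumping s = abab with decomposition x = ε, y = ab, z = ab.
{xy^i z : i ≥ 0} = {(ab)^(i+1) : i ≥ 0} = {ab, abab, ababab, ...}

With x = ε, y = ab, z = ab: Pumping 'ab' gives strings of alternating a's and b's.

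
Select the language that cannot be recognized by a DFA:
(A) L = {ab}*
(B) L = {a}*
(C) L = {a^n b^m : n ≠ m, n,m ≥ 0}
(C) {a^n b^m : n ≠ m, n,m ≥ 0}

(C) L = {a^n b^m : n ≠ m, n,m ≥ 0} is NOT regular.

The pumping lemma can be used to prove this:
After pumping a's, we can make n = m

The other languages are regular because they can be recognized by finite automata.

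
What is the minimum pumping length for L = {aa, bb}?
p = 3

For a finite language L, the pumping lemma holds vacuously if p > max|s| for s ∈ L.

The longest string in L = {aa, bb} has length 2.
If p = 3, then no string s ∈ L has |s| ≥ p, so the condition is vacuously true.

The minimum pumping length is p = 3.

Why no smaller p works: for any p ≤ 2, the longest string s ∈ L has |s| = 2 ≥ p, so it would
have to be pumpable; but pumping up (i = 2, 3, ...) produces ever longer strings, which cannot all lie in the
finite language L. So the pumping property fails for every p ≤ 2.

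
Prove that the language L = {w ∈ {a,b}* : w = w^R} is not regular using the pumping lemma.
Assume for contradiction that L is regular, and let p ≥ 1 be the pumping length given by the pumping lemma.
Choose s = a^p b a^p. Then s ∈ L (it reads the same in both directions) and |s| = 2p + 1 ≥ p.
By the pumping lemma, s = xyz for some x, y, z with |xy| ≤ p, |y| ≥ 1, and xy^i z ∈ L for every i ≥ 0.
Since |xy| ≤ p and the first p symbols of s are all a's, y = a^k for some k with 1 ≤ k ≤ p.

Take i = 2: xy²z = a^(p + k) b a^p.
Its reversal is a^p b a^(p + k). These differ because the block of a's before the unique b has length p + k in one and p in the other, and p + k ≠ p since k ≥ 1. So xy²z is not a palindrome, i.e. xy²z ∉ L.

This contradicts the pumping lemma, which requires xy^i z ∈ L for all i ≥ 0.
Hence L = {w ∈ {a,b}* : w = w^R} is not regular. ∎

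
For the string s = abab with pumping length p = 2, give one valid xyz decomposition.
x = '', y = 'ab', z = 'ab'

For s = abab and p = 2, one valid decomposition is:
- x = '' (length 0)
- y = 'ab' (length 2)
- z = 'ab' (length 2)

Verification:
- xyz = '' + 'ab' + 'ab' = abab ✓
- |xy| = 2 ≤ 2 ✓
- |y| = 2 > 0 ✓

All pumping lemma constraints are satisfied.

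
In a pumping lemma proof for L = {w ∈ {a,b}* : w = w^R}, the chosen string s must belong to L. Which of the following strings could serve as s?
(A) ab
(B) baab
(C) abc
(B) baab

The pumping lemma is applied to a string s that lies in L, so first check membership of each option:
- (A) ab reversed is ba ≠ ab, so it is not a palindrome and is not in L ✗
- (B) baab reversed is baab, the same string, so it is a palindrome and is in L ✓
- (C) abc reversed is cba ≠ abc, so it is not a palindrome and is not in L ✗

Only (B) baab is in L, so it is the only candidate that could play the role of s.
(In a complete proof one picks s in terms of the pumping length p so that |s| ≥ p is guaranteed; a fixed string like baab illustrates the shape of such an s.)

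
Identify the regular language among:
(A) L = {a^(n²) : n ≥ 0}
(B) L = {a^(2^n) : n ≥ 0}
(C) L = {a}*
(C) {a}*

(C) L = {a}* is regular.

This can be recognized by a finite automaton (DFA/NFA).
Regular expressions like {a}* define regular languages.

The other choices are not regular:
- {a^(n²) : n ≥ 0}: After pumping, length is no longer a perfect square
- {a^(2^n) : n ≥ 0}: After pumping, length is no longer a power of 2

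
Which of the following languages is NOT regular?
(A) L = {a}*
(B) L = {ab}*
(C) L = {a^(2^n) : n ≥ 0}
(C) {a^(2^n) : n ≥ 0}

(C) L = {a^(2^n) : n ≥ 0} is NOT regular.

The pumping lemma can be used to prove this:
After pumping, length is no longer a power of 2

The other languages are regular because they can be recognized by finite automata.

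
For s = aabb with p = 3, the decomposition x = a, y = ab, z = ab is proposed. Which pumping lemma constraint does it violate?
Violated: xyz = s

The decomposition x = a, y = ab, z = ab for s = aabb with p = 3
violates the constraint: xyz = s

xyz = 'a' + 'ab' + 'ab' = 'aabab' ≠ 'aabb' = s. The decomposition doesn't reconstruct s.

Pumping lemma constraints:
1. xyz = s (decomposition is valid)
2. |xy| ≤ p
3. |y| > 0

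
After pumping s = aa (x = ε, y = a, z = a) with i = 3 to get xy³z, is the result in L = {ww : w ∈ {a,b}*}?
Yes

xy³z = ε · aaa · a = aaaa.
aaaa splits into halves aa · aa, which are equal, so it is in L (w = aa).
(A single pumped string landing in L is not a contradiction by itself; a non-regularity proof needs some i for which xy^i z ∉ L, for every admissible decomposition.)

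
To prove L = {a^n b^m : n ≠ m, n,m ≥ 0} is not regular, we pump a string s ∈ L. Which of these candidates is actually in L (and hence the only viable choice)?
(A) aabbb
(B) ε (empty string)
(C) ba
(A) aabbb

The pumping lemma is applied to a string s that lies in L, so first check membership of each option:
- (A) aabbb = a^2 b^3 with 2 ≠ 3, so it is in L ✓
- (B) ε = a^0 b^0 has n = m = 0, so it is not in L ✗
- (C) ba has an a after a b, so it is not of the form a^n b^m and is not in L ✗

Only (A) aabbb is in L, so it is the only candidate that could play the role of s.
(In a complete proof one picks s in terms of the pumping length p so that |s| ≥ p is guaranteed; a fixed string like aabbb illustrates the shape of such an s.)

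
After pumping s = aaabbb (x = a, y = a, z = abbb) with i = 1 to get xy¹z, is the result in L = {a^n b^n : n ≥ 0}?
Yes

xy¹z = a · a · abbb = aaabbb.
aaabbb = a^3 b^3 has equal counts (3 = 3), so it is in L.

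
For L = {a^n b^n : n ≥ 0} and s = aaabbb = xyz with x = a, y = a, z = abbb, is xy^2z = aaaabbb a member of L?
No

xy²z = a · aa · abbb = aaaabbb.
aaaabbb has 4 a's and 3 b's; 4 ≠ 3, so it is not in L.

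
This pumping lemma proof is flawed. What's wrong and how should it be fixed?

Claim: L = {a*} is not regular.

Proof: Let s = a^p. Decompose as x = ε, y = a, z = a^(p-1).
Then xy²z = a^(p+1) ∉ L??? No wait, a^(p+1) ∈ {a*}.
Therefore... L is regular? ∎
Error: The proof attempts to show a*  is not regular, but a* IS regular!

Correction: a* is a regular language (recognized by a simple DFA with one accepting state and self-loop on 'a'). The pumping lemma can only prove non-regularity, not regularity. For regular languages, pumping always works.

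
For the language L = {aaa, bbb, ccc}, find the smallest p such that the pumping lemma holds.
p = 4

For a finite language L, the pumping lemma holds vacuously if p > max|s| for s ∈ L.

The longest string in L = {aaa, bbb, ccc} has length 3.
If p = 4, then no string s ∈ L has |s| ≥ p, so the condition is vacuously true.

The minimum pumping length is p = 4.

Why no smaller p works: for any p ≤ 3, the longest string s ∈ L has |s| = 3 ≥ p, so it would
have to be pumpable; but pumping up (i = 2, 3, ...) produces ever longer strings, which cannot all lie in the
finite language L. So the pumping property fails for every p ≤ 3.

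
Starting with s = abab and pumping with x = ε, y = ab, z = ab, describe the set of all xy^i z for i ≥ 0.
{xy^i z : i ≥ 0} = {(ab)^(i+1) : i ≥ 0} = {ab, abab, ababab, ...}

With x = ε, y = ab, z = ab: Pumping 'ab' gives strings of alternating a's and b's.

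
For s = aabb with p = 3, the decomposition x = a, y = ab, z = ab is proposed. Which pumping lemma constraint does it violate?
Violated: xyz = s

The decomposition x = a, y = ab, z = ab for s = aabb with p = 3
violates the constraint: xyz = s

xyz = 'a' + 'ab' + 'ab' = 'aabab' ≠ 'aabb' = s. The decomposition doesn't reconstruct s.

Pumping lemma constraints:
1. xyz = s (decomposition is valid)
2. |xy| ≤ p
3. |y| > 0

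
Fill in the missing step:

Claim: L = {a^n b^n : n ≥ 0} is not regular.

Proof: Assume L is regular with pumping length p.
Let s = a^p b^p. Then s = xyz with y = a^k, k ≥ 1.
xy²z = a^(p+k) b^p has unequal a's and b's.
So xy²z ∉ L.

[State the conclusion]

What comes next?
This contradicts the pumping lemma for regular languages,
which guarantees xy^i z ∈ L for all i ≥ 0.

Since our assumption that L is regular leads to a contradiction,
we conclude that L = {a^n b^n : n ≥ 0} is NOT regular. ∎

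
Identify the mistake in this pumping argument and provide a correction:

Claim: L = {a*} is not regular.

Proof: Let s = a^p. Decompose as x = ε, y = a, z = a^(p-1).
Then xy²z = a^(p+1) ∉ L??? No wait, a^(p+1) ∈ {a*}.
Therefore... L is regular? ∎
Error: The proof attempts to show a*  is not regular, but a* IS regular!

Correction: a* is a regular language (recognized by a simple DFA with one accepting state and self-loop on 'a'). The pumping lemma can only prove non-regularity, not regularity. For regular languages, pumping always works.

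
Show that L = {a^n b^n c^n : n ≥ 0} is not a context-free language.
Assume for contradiction that L is context-free, and let p ≥ 1 be the pumping length given by the pumping lemma for CFLs.
Choose s = a^p b^p c^p. Then s ∈ L and |s| = 3p ≥ p.
By the CFL pumping lemma, s = uvxyz for some u, v, x, y, z with |vxy| ≤ p, |vy| ≥ 1, and uv^i xy^i z ∈ L for every i ≥ 0.

Because |vxy| ≤ p, the window vxy cannot contain both an a and a c: any substring of s containing both must include the entire block b^p plus at least one a and one c, so it has length ≥ p + 2 > p.
Hence at least one of the letters a, c does not occur in vy at all.

Take i = 0: the string uxz is obtained from s by deleting |vy| ≥ 1 symbols, so |uxz| = 3p − |vy| < 3p.
But the letter (a or c) that does not occur in vy still occurs exactly p times in uxz. Every string of L with exactly p copies of some letter is a^p b^p c^p, of length 3p. Since |uxz| < 3p, uxz ∉ L.

This contradicts the CFL pumping lemma, which requires uv^i xy^i z ∈ L for all i ≥ 0.
Hence L = {a^n b^n c^n : n ≥ 0} is not context-free. ∎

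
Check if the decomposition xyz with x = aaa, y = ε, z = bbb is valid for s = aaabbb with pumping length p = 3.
Violated: |y| > 0

The decomposition x = aaa, y = ε, z = bbb for s = aaabbb with p = 3
violates the constraint: |y| > 0

|y| = 0, but the pumping lemma requires |y| > 0 (y must be non-empty).

Pumping lemma constraints:
1. xyz = s (decomposition is valid)
2. |xy| ≤ p
3. |y| > 0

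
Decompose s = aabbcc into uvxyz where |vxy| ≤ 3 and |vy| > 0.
u='aa', v='b', x='b', y='c', z='c'

For s = aabbcc with pumping length p = 3:

One valid decomposition:
- u = 'aa'
- v = 'b'
- x = 'b'
- y = 'c'
- z = 'c'

Verification:
- uvxyz = 'aa' + 'b' + 'b' + 'c' + 'c' = aabbcc ✓
- |vxy| = |'bbc'| = 3 ≤ 3 ✓
- |vy| = |'bc'| = 2 > 0 ✓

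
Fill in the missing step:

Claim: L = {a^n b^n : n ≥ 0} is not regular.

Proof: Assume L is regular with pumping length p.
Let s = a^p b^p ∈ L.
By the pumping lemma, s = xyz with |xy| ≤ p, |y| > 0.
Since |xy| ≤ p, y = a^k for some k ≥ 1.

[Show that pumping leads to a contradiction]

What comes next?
Consider xy²z = a^(p+k) b^p.

Since k ≥ 1, we have p + k > p.
So xy²z has more a's than b's: (p+k) a's vs p b's.
This means xy²z ∉ L because a^n b^n requires equal counts.

This contradicts the pumping lemma which states xy²z ∈ L.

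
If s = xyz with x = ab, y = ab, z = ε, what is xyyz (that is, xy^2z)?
ababab

Given x = 'ab', y = 'ab', z = '' and i = 2:

xy^2z = x + y·y·...·y (2 times) + z
       = 'ab' + 'ab'^2 + ''
       = 'ab' + 'abab' + ''
       = 'ababab'

The pumped string is 'ababab' with length 6.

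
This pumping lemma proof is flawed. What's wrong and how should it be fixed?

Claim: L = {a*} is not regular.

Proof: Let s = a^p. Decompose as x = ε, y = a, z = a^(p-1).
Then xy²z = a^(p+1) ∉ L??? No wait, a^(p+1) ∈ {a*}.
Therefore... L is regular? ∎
Error: The proof attempts to show a*  is not regular, but a* IS regular!

Correction: a* is a regular language (recognized by a simple DFA with one accepting state and self-loop on 'a'). The pumping lemma can only prove non-regularity, not regularity. For regular languages, pumping always works.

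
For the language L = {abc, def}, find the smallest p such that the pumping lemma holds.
p = 4

For a finite language L, the pumping lemma holds vacuously if p > max|s| for s ∈ L.

The longest string in L = {abc, def} has length 3.
If p = 4, then no string s ∈ L has |s| ≥ p, so the condition is vacuously true.

The minimum pumping length is p = 4.

Why no smaller p works: for any p ≤ 3, the longest string s ∈ L has |s| = 3 ≥ p, so it would
have to be pumpable; but pumping up (i = 2, 3, ...) produces ever longer strings, which cannot all lie in the
finite language L. So the pumping property fails for every p ≤ 3.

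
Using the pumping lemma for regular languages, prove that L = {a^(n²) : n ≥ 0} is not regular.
Assume for contradiction that L is regular, and let p ≥ 1 be the pumping length given by the pumping lemma.
Choose s = a^(p²). Then s ∈ L and |s| = p² ≥ p.
By the pumping lemma, s = xyz for some x, y, z with |xy| ≤ p, |y| ≥ 1, and xy^i z ∈ L for every i ≥ 0.
Here y = a^k for some k with 1 ≤ k ≤ |xy| ≤ p.

Take i = 2: |xy²z| = p² + k.
Now p² < p² + k ≤ p² + p < p² + 2p + 1 = (p + 1)².
So |xy²z| lies strictly between the consecutive squares p² and (p + 1)², hence is not a perfect square, and xy²z ∉ L.

This contradicts the pumping lemma, which requires xy^i z ∈ L for all i ≥ 0.
Hence L = {a^(n²) : n ≥ 0} is not regular. ∎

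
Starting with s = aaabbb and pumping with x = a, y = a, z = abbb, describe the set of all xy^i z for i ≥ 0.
{xy^i z : i ≥ 0} = {a^(2+i) b^3 : i ≥ 0} = {aabbb, aaabbb, aaaabbb, ...}

With x = a, y = a, z = abbb: Starting with aaabbb and pumping the second 'a', we get strings with 2+i a's followed by 3 b's for i = 0, 1, 2, ...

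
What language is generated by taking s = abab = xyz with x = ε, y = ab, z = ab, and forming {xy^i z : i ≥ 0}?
{xy^i z : i ≥ 0} = {(ab)^(i+1) : i ≥ 0} = {ab, abab, ababab, ...}

With x = ε, y = ab, z = ab: Pumping 'ab' gives strings of alternating a's and b's.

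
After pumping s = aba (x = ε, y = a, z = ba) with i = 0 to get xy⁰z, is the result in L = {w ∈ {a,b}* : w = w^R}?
No

xy⁰z = ε · ε · ba = ba.
ba reversed is ab ≠ ba, so it is not a palindrome and is not in L.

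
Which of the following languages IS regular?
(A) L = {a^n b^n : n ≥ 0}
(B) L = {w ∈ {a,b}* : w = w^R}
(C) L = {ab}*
(C) {ab}*

(C) L = {ab}* is regular.

This can be recognized by a finite automaton (DFA/NFA).
Regular expressions like {ab}* define regular languages.

The other choices are not regular:
- {w ∈ {a,b}* : w = w^R}: After pumping, the string is no longer symmetric
- {a^n b^n : n ≥ 0}: After pumping, the number of a's and b's become unequal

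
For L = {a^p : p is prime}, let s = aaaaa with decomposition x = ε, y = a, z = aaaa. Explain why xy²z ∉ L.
xy²z = aaaaaa ∉ L

Pumping with i = 2 replaces y = a by y² = aa:
- Original: s = xyz = aaaaa; aaaaa has length 5, which is prime, so it is in L
- Pumped: xy²z = ε · aa · aaaa = aaaaaa
- aaaaaa has length 6 = 2 × 3, which is not prime, so it is not in L

The pumping lemma would require xy²z ∈ L, so this decomposition yields a contradiction.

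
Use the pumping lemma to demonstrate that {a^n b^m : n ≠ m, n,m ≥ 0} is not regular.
Assume for contradiction that L is regular, and let p ≥ 1 be the pumping length given by the pumping lemma.
Choose s = a^p b^(p + p!). Then s ∈ L because p ≠ p + p! (as p! ≥ 1), and |s| ≥ p.
By the pumping lemma, s = xyz for some x, y, z with |xy| ≤ p, |y| ≥ 1, and xy^i z ∈ L for every i ≥ 0.
Since |xy| ≤ p and the first p symbols of s are all a's, y = a^k for some k with 1 ≤ k ≤ p.
For every i ≥ 0, xy^i z = a^(p + (i − 1)k) b^(p + p!).

Because 1 ≤ k ≤ p, k divides p!. Let t = p!/k (a positive integer) and take i = t + 1.
Then the number of a's is p + tk = p + p!, which equals the number of b's.
So xy^(t+1) z = a^(p + p!) b^(p + p!) has equally many a's and b's and is NOT in L.

This contradicts the pumping lemma, which requires xy^i z ∈ L for all i ≥ 0.
Hence L = {a^n b^m : n ≠ m, n,m ≥ 0} is not regular. ∎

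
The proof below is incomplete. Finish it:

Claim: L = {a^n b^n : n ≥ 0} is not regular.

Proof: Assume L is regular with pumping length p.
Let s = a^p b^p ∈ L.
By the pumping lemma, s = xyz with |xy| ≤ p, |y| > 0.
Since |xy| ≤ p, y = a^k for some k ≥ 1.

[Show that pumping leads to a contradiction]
Consider xy²z = a^(p+k) b^p.

Since k ≥ 1, we have p + k > p.
So xy²z has more a's than b's: (p+k) a's vs p b's.
This means xy²z ∉ L because a^n b^n requires equal counts.

This contradicts the pumping lemma which states xy²z ∈ L.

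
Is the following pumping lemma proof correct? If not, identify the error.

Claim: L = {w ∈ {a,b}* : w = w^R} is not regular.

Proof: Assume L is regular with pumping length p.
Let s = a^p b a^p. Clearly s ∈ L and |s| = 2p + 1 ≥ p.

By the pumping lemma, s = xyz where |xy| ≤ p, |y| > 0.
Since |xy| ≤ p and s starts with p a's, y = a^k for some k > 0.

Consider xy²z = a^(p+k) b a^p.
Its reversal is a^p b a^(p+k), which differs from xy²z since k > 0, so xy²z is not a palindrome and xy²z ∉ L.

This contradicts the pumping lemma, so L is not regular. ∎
The proof is correct.

This proof is valid because:
1. s = a^p b a^p is in L and is chosen in terms of p, so |s| ≥ p holds for every p
2. The decomposition analysis is correct: |xy| ≤ p forces y to lie inside the leading a's
3. The contradiction is valid: a^(p+k) b a^p has more a's before the b than after it, so it is not a palindrome
4. The conclusion follows logically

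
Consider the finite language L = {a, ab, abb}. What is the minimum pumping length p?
p = 4

For a finite language L, the pumping lemma holds vacuously if p > max|s| for s ∈ L.

The longest string in L = {a, ab, abb} has length 3.
If p = 4, then no string s ∈ L has |s| ≥ p, so the condition is vacuously true.

The minimum pumping length is p = 4.

Why no smaller p works: for any p ≤ 3, the longest string s ∈ L has |s| = 3 ≥ p, so it would
have to be pumpable; but pumping up (i = 2, 3, ...) produces ever longer strings, which cannot all lie in the
finite language L. So the pumping property fails for every p ≤ 3.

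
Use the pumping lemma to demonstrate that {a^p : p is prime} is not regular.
Assume for contradiction that L is regular, and let p ≥ 1 be the pumping length given by the pumping lemma.
Choose a prime q with q ≥ p (one exists because there are infinitely many primes) and let s = a^q. Then s ∈ L and |s| = q ≥ p.
By the pumping lemma, s = xyz for some x, y, z with |xy| ≤ p, |y| ≥ 1, and xy^i z ∈ L for every i ≥ 0.
Here y = a^k for some k with 1 ≤ k ≤ p, and xy^i z = a^(q + (i − 1)k) for every i ≥ 0.

Take i = q + 1: |xy^(q+1) z| = q + qk = q(k + 1).
Both factors satisfy q ≥ 2 and k + 1 ≥ 2, so q(k + 1) is composite, and xy^(q+1) z ∉ L.

This contradicts the pumping lemma, which requires xy^i z ∈ L for all i ≥ 0.
Hence L = {a^p : p is prime} is not regular. ∎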